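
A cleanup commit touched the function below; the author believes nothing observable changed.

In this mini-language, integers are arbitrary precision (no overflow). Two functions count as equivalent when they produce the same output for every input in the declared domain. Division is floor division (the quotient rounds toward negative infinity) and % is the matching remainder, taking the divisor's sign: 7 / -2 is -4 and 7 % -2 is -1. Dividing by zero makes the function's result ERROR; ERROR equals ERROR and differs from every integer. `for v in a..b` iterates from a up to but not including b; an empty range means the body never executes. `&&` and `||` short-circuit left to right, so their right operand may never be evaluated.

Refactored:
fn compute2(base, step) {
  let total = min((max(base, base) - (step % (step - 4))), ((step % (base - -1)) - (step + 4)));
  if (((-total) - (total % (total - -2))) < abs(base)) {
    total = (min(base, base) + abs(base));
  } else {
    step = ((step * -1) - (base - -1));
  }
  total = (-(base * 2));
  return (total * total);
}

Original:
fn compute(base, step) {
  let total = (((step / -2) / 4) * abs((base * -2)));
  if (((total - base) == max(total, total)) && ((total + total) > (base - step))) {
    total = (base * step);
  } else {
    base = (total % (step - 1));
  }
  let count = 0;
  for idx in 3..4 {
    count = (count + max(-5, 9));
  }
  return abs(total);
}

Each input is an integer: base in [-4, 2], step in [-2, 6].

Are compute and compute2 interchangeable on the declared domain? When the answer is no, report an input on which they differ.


These are not equivalent — on base=-4, step=-2 the outputs split (0 vs 64).
compute: total = 0; (((total - base) == max(total, total)) && ((total + total) > (base - step))) -> false; base = 0; count = 0; [idx=3]; count = 9; return 0
compute2: total = -4; (((-total) - (total % (total - -2))) < abs(base)) -> false; step = 5; total = 8; return 64
verdict: not equivalent; witness: base=-4, step=-2


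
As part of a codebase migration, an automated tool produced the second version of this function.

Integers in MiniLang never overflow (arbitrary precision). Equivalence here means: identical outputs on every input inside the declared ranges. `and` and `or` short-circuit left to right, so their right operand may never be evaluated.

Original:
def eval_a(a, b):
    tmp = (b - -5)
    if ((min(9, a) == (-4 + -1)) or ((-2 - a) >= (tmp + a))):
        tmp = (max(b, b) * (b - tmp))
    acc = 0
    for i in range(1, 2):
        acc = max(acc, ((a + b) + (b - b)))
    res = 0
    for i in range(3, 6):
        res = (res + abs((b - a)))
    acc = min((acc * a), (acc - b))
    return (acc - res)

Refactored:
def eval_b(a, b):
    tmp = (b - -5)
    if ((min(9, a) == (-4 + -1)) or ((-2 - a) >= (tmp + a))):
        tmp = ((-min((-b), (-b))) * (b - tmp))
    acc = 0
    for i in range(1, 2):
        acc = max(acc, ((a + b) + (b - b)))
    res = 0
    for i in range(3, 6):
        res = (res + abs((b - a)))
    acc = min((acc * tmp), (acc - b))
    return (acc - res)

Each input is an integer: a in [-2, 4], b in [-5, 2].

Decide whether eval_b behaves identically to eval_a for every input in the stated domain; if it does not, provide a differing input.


There is a counterexample at a=4, b=-3: -17 on one side, -19 on the other.
eval_a: tmp := 2 | ((min(9, a) == (-4 + -1)) or ((-2 - a) >= (tmp + a))): false | acc := 0 | iter i=1: | acc := 1 | res := 0 | iter i=3: | res := 7 | iter i=4: | res := 14 | iter i=5: | res := 21 | acc := 4 | result -17
eval_b: tmp := 2 | ((min(9, a) == (-4 + -1)) or ((-2 - a) >= (tmp + a))): false | acc := 0 | iter i=1: | acc := 1 | res := 0 | iter i=3: | res := 7 | iter i=4: | res := 14 | iter i=5: | res := 21 | acc := 2 | result -19
verdict: not equivalent; witness: a=4, b=-3


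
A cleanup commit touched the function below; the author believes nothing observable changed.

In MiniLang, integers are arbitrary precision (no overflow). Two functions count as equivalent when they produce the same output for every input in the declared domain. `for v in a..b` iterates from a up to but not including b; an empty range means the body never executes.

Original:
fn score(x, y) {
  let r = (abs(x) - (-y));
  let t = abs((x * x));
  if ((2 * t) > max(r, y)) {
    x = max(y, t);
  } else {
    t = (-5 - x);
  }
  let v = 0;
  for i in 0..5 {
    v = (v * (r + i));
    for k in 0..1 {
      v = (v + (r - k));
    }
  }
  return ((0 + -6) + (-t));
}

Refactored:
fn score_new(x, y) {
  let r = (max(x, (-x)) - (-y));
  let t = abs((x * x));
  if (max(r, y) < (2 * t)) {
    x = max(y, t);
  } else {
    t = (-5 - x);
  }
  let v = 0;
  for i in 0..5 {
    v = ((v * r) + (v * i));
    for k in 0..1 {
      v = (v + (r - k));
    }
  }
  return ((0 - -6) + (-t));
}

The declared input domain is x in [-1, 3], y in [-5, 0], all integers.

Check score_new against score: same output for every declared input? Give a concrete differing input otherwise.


Consider the input x=-1, y=-5.
score: r := -4 | t := 1 | ((2 * t) > max(r, y)): true | x := 1 | v := 0 | iter i=0: | v := 0 | iter k=0: | v := -4 | iter i=1: | v := 12 | iter k=0: | v := 8 | iter i=2: | v := -16 | iter k=0: | v := -20 | iter i=3: | v := 20 | iter k=0: | v := 16 | iter i=4: | v := 0 | iter k=0: | v := -4 | result -7
score_new: r := -4 | t := 1 | (max(r, y) < (2 * t)): true | x := 1 | v := 0 | iter i=0: | v := 0 | iter k=0: | v := -4 | iter i=1: | v := 12 | iter k=0: | v := 8 | iter i=2: | v := -16 | iter k=0: | v := -20 | iter i=3: | v := 20 | iter k=0: | v := 16 | iter i=4: | v := 0 | iter k=0: | v := -4 | result 5
-7 vs 5 — the two versions disagree here.
verdict: not equivalent; witness: x=-1, y=-5


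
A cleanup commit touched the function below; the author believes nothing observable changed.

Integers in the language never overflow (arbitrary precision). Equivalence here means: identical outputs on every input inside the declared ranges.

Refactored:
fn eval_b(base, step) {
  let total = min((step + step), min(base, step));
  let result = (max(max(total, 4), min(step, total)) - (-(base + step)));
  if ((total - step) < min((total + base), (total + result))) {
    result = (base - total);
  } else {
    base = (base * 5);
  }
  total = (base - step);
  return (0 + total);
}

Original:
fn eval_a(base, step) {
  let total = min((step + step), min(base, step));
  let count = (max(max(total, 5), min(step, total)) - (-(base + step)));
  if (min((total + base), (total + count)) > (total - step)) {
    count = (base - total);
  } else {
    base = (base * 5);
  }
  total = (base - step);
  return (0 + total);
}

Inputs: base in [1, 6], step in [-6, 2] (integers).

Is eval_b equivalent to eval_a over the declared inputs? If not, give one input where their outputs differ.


Run the pair on base=6, step=-5.
eval_a: total=-10, then count=6, then (min((total + base), (total + count)) > (total - step)) is true, then count=16, then total=11, then returns 11
eval_b: total=-10, then result=5, then ((total - step) < min((total + base), (total + result))) is false, then base=30, then total=35, then returns 35
11 and 35 differ, so these are not the same function on this domain.
verdict: not equivalent; witness: base=6, step=-5


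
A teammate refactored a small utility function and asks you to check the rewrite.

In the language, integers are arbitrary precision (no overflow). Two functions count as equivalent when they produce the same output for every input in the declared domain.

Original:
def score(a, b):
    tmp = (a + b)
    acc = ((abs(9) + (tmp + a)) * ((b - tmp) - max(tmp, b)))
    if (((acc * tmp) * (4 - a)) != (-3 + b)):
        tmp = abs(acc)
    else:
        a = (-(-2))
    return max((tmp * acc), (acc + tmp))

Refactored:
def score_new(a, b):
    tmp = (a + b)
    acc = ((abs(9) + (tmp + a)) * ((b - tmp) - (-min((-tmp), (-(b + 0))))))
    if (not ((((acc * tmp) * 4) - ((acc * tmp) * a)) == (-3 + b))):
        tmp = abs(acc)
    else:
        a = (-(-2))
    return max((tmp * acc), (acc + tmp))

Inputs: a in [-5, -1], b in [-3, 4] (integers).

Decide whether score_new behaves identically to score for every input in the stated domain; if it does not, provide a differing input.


Reading the diff, among the changes: comparison usage differs; arithmetic usage differs; min/max/abs usage differs; constant usage differs; boolean connective usage differs.
Tracing a=-2, b=4: score: tmp = 2; acc = -18; (((acc * tmp) * (4 - a)) != (-3 + b)) -> true; tmp = 18; return 0 | score_new: tmp = 2; acc = -18; (not ((((acc * tmp) * 4) - ((acc * tmp) * a)) == (-3 + b))) -> true; tmp = 18; return 0 — matching result 0.
Checked all 40 inputs in the declared domain: the outputs agree on every one.
verdict: equivalent


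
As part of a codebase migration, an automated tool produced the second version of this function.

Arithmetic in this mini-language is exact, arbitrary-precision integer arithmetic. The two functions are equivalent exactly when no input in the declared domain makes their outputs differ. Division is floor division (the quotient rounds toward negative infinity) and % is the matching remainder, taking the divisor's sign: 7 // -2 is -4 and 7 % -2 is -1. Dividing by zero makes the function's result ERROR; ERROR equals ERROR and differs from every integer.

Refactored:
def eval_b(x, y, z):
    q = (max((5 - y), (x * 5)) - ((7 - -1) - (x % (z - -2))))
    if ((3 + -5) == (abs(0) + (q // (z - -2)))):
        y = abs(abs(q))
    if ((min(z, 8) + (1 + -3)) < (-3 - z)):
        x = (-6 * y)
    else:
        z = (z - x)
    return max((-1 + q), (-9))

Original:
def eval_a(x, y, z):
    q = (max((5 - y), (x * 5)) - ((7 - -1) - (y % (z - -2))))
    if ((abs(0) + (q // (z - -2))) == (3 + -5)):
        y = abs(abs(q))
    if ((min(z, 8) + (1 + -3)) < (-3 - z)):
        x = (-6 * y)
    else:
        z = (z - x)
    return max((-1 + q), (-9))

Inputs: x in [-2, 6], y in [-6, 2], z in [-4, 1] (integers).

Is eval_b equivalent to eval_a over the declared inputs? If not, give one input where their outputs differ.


The rewrite breaks on x=-2, y=-6, z=1, where the results are 2 and 3.
eval_a: q becomes 3; next ((abs(0) + (q // (z - -2))) == (3 + -5)) evaluates to false; next ((min(z, 8) + (1 + -3)) < (-3 - z)) evaluates to false; next z becomes 3; next final value 2
eval_b: q becomes 4; next ((3 + -5) == (abs(0) + (q // (z - -2)))) evaluates to false; next ((min(z, 8) + (1 + -3)) < (-3 - z)) evaluates to false; next z becomes 3; next final value 3
verdict: not equivalent; witness: x=-2, y=-6, z=1


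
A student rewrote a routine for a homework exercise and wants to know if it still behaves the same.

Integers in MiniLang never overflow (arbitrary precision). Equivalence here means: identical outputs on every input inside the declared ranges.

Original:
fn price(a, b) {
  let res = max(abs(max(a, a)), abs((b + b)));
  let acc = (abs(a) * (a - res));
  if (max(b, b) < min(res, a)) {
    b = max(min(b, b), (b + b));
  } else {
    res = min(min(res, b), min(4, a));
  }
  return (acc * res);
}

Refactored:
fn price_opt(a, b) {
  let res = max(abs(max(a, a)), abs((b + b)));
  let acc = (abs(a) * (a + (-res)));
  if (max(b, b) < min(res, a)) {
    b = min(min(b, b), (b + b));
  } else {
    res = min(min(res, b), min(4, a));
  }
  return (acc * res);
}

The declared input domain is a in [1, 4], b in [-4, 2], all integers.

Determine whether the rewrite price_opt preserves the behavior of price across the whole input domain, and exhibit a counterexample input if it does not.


Equivalent. The edit looks behavioral (`max(min(b, b), (b + b))` became `min(min(b, b), (b + b))`), but over these ranges it never changes the outcome.
Every one of the 28 inputs gives matching results.
One worked example (a=3, b=-2) — price: res := 4 | acc := -3 | (max(b, b) < min(res, a)): true | b := -2 | result -12; price_opt: res := 4 | acc := -3 | (max(b, b) < min(res, a)): true | b := -4 | result -12; agreement on -12.
verdict: equivalent


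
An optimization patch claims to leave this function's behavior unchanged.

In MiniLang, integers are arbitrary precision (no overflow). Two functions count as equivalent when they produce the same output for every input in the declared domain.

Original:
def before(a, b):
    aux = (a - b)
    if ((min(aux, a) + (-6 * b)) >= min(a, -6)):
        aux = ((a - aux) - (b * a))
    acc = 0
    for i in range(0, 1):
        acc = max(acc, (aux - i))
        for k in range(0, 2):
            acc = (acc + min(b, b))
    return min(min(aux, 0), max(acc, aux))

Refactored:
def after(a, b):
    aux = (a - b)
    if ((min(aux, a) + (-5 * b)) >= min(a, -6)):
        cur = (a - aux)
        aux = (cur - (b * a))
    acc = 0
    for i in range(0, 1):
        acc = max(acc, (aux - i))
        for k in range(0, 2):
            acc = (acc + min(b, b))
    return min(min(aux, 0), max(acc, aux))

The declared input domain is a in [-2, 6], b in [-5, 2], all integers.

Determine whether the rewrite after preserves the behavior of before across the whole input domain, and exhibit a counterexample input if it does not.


Take a=0, b=1.
before: aux := -1 | ((min(aux, a) + (-6 * b)) >= min(a, -6)): false | acc := 0 | iter i=0: | acc := 0 | iter k=0: | acc := 1 | iter k=1: | acc := 2 | result -1
after: aux := -1 | ((min(aux, a) + (-5 * b)) >= min(a, -6)): true | cur := 1 | aux := 1 | acc := 0 | iter i=0: | acc := 1 | iter k=0: | acc := 2 | iter k=1: | acc := 3 | result 0
-1 against 0: the behavior changed.
verdict: not equivalent; witness: a=0, b=1


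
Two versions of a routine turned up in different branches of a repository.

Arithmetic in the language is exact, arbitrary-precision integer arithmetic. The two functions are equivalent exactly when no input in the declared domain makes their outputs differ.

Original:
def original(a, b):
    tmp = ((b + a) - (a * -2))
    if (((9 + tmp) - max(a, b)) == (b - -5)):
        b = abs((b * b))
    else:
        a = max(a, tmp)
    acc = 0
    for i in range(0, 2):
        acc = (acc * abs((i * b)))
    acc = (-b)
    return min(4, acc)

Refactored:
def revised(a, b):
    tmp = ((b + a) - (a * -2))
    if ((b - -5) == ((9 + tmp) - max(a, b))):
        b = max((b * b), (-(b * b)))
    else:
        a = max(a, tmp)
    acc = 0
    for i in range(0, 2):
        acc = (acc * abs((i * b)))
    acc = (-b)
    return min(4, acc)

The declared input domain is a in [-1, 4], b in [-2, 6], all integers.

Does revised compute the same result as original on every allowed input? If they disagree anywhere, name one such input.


Side by side, the visible changes include: min/max/abs usage differs; also arithmetic usage differs.
As a probe, take a=3, b=5: original runs tmp=14, then (((9 + tmp) - max(a, b)) == (b - -5)) is false, then a=14, then acc=0, then (i=0), then acc=0, then (i=1), then acc=0, then acc=-5, then returns -5; revised runs tmp=14, then ((b - -5) == ((9 + tmp) - max(a, b))) is false, then a=14, then acc=0, then (i=0), then acc=0, then (i=1), then acc=0, then acc=-5, then returns -5; both end at -5.
Every one of the 54 inputs gives matching results.
verdict: equivalent


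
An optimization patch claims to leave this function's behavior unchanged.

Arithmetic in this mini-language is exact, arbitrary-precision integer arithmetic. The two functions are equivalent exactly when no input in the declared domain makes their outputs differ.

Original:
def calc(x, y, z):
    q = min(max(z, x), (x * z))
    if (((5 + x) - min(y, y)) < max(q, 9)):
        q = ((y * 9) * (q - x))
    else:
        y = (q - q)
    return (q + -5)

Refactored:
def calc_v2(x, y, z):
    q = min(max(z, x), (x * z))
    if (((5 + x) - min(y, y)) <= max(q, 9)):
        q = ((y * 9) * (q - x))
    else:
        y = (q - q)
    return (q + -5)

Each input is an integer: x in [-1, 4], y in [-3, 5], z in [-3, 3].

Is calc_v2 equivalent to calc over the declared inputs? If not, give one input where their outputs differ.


Take x=1, y=-3, z=-3.
calc: q := -3 | (((5 + x) - min(y, y)) < max(q, 9)): false | y := 0 | result -8
calc_v2: q := -3 | (((5 + x) - min(y, y)) <= max(q, 9)): true | q := 108 | result 103
-8 against 103: the behavior changed.
verdict: not equivalent; witness: x=1, y=-3, z=-3


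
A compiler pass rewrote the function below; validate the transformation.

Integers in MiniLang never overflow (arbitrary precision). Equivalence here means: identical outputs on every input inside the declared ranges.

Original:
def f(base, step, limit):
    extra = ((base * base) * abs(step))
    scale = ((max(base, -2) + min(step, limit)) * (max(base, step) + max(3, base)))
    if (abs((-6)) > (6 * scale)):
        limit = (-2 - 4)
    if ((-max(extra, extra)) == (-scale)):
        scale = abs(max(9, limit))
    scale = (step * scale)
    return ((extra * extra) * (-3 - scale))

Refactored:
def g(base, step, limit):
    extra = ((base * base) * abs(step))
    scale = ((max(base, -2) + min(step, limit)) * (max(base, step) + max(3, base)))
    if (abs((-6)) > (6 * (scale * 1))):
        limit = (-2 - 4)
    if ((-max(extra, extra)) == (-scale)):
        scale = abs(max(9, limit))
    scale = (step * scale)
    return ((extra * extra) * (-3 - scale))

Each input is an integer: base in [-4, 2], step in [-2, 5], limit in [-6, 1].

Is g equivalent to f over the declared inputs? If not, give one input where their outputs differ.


Side by side, the visible changes include: constant usage differs; arithmetic usage differs.
Spot check at base=1, step=5, limit=-4 — f: extra=5, then scale=-24, then (abs((-6)) > (6 * scale)) is true, then limit=-6, then ((-max(extra, extra)) == (-scale)) is false, then scale=-120, then returns 2925. g: extra=5, then scale=-24, then (abs((-6)) > (6 * (scale * 1))) is true, then limit=-6, then ((-max(extra, extra)) == (-scale)) is false, then scale=-120, then returns 2925. Both give 2925.
Checked all 448 inputs in the declared domain: the outputs agree on every one.
verdict: equivalent


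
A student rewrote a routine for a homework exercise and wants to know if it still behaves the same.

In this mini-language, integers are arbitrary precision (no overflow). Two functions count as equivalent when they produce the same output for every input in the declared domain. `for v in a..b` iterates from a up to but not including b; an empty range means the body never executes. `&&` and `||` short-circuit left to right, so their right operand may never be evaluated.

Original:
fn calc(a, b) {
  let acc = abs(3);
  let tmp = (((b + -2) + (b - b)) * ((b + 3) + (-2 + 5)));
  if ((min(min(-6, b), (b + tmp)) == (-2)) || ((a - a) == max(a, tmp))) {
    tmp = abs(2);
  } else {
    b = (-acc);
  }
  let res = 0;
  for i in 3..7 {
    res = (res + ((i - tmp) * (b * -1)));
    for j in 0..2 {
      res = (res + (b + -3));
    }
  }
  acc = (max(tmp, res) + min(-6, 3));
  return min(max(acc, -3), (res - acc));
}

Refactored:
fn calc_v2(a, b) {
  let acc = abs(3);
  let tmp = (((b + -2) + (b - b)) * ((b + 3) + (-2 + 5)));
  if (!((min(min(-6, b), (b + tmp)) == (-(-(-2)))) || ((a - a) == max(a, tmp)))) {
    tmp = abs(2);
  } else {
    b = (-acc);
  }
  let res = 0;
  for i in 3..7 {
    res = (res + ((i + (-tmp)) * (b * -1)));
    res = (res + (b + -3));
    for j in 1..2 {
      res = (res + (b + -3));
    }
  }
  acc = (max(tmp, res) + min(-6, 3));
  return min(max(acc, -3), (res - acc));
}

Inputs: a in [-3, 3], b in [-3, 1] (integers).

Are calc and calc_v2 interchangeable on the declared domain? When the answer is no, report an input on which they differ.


Take a=-3, b=-3.
calc: acc := 3 | tmp := -15 | ((min(min(-6, b), (b + tmp)) == (-2)) || ((a - a) == max(a, tmp))): false | b := -3 | res := 0 | iter i=3: | res := 54 | iter j=0: | res := 48 | iter j=1: | res := 42 | iter i=4: | res := 99 | iter j=0: | res := 93 | iter j=1: | res := 87 | iter i=5: | res := 147 | iter j=0: | res := 141 | iter j=1: | res := 135 | iter i=6: | res := 198 | iter j=0: | res := 192 | iter j=1: | res := 186 | acc := 180 | result 6
calc_v2: acc := 3 | tmp := -15 | (!((min(min(-6, b), (b + tmp)) == (-(-(-2)))) || ((a - a) == max(a, tmp)))): true | tmp := 2 | res := 0 | iter i=3: | res := 3 | res := -3 | iter j=1: | res := -9 | iter i=4: | res := -3 | res := -9 | iter j=1: | res := -15 | iter i=5: | res := -6 | res := -12 | iter j=1: | res := -18 | iter i=6: | res := -6 | res := -12 | iter j=1: | res := -18 | acc := -4 | result -14
6 against -14: the behavior changed.
verdict: not equivalent; witness: a=-3, b=-3


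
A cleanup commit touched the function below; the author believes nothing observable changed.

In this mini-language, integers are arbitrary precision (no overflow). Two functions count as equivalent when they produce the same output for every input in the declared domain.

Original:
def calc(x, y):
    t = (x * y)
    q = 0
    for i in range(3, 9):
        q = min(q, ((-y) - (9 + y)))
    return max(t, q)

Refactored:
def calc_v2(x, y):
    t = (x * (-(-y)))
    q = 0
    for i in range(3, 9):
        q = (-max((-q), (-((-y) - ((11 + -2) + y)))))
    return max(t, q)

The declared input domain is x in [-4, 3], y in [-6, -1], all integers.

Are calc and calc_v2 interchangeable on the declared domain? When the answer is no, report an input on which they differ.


Reading the diff, among the changes: min/max/abs usage differs; also arithmetic usage differs; also constant usage differs.
Tracing x=-4, y=-6: calc: t=24, then q=0, then (i=3), then q=0, then (i=4), then q=0, then (i=5), then q=0, then (i=6), then q=0, then (i=7), then q=0, then (i=8), then q=0, then returns 24 | calc_v2: t=24, then q=0, then (i=3), then q=0, then (i=4), then q=0, then (i=5), then q=0, then (i=6), then q=0, then (i=7), then q=0, then (i=8), then q=0, then returns 24 — matching result 24.
Checked all 48 inputs in the declared domain: the outputs agree on every one.
verdict: equivalent


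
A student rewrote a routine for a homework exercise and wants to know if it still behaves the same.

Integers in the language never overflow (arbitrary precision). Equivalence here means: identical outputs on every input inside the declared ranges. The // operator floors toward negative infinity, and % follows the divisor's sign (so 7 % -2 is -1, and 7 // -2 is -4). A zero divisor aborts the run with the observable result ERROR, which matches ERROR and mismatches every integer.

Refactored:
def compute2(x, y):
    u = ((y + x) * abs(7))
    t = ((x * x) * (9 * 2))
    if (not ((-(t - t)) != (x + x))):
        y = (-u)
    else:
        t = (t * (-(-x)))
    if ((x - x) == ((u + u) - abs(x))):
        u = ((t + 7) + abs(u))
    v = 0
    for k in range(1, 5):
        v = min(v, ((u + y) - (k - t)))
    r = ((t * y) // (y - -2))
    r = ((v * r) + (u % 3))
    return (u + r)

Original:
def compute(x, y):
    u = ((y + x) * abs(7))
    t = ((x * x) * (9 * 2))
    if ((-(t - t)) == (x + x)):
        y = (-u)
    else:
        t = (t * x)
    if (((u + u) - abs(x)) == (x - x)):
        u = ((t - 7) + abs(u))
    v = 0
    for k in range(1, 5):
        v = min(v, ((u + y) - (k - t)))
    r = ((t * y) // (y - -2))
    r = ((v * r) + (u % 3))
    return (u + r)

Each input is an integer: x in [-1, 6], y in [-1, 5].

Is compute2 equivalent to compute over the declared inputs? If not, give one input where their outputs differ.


Evaluate both at x=0, y=0.
compute: u := 0 | t := 0 | ((-(t - t)) == (x + x)): true | y := 0 | (((u + u) - abs(x)) == (x - x)): true | u := -7 | v := 0 | iter k=1: | v := -8 | iter k=2: | v := -9 | iter k=3: | v := -10 | iter k=4: | v := -11 | r := 0 | r := 2 | result -5
compute2: u := 0 | t := 0 | (not ((-(t - t)) != (x + x))): true | y := 0 | ((x - x) == ((u + u) - abs(x))): true | u := 7 | v := 0 | iter k=1: | v := 0 | iter k=2: | v := 0 | iter k=3: | v := 0 | iter k=4: | v := 0 | r := 0 | r := 1 | result 8
-5 != 8, so the rewrite changes behavior.
verdict: not equivalent; witness: x=0, y=0


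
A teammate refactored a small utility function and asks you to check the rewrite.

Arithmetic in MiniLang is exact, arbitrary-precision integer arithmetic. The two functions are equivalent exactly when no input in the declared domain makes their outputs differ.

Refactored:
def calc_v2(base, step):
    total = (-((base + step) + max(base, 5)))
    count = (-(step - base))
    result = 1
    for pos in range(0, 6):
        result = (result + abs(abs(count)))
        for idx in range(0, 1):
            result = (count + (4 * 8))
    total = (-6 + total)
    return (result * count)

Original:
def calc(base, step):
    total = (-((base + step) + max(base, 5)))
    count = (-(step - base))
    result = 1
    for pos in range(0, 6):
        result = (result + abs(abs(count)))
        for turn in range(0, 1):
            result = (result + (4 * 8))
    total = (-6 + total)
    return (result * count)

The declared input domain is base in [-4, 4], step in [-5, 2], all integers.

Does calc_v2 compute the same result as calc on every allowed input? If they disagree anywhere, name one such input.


Try base=-4, step=-5.
calc: total = 4; count = 1; result = 1; [pos=0]; result = 2; [turn=0]; result = 34; [pos=1]; result = 35; [turn=0]; result = 67; [pos=2]; result = 68; [turn=0]; result = 100; [pos=3]; result = 101; [turn=0]; result = 133; [pos=4]; result = 134; [turn=0]; result = 166; [pos=5]; result = 167; [turn=0]; result = 199; total = -2; return 199
calc_v2: total = 4; count = 1; result = 1; [pos=0]; result = 2; [idx=0]; result = 33; [pos=1]; result = 34; [idx=0]; result = 33; [pos=2]; result = 34; [idx=0]; result = 33; [pos=3]; result = 34; [idx=0]; result = 33; [pos=4]; result = 34; [idx=0]; result = 33; [pos=5]; result = 34; [idx=0]; result = 33; total = -2; return 33
199 against 33: the behavior changed.
verdict: not equivalent; witness: base=-4, step=-5


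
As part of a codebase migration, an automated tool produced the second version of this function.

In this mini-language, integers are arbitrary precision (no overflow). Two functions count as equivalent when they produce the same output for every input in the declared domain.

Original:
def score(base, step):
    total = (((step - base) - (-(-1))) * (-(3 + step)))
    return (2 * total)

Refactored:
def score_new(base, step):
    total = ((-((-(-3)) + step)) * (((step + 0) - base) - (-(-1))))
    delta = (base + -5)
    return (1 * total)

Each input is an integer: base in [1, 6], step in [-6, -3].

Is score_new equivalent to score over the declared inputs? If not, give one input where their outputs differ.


There is a counterexample at base=1, step=-6: -48 on one side, -24 on the other.
score: total becomes -24; next final value -48
score_new: total becomes -24; next delta becomes -4; next final value -24
verdict: not equivalent; witness: base=1, step=-6


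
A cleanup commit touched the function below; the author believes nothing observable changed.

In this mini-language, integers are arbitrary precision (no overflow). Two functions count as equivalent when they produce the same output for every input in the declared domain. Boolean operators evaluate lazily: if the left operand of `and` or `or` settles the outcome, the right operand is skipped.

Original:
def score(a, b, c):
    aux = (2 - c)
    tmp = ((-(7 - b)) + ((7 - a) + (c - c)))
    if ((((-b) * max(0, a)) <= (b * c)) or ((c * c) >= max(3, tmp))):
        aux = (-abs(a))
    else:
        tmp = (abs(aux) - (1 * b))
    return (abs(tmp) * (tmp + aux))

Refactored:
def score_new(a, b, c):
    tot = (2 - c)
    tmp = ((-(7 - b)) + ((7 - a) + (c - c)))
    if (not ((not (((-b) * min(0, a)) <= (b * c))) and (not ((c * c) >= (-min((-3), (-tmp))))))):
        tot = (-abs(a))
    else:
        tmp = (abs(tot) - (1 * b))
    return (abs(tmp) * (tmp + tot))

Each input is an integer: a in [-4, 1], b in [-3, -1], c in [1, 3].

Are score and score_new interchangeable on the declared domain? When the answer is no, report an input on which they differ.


Try a=-4, b=-3, c=1.
score: aux := 1 | tmp := 1 | ((((-b) * max(0, a)) <= (b * c)) or ((c * c) >= max(3, tmp))): false | tmp := 4 | result 20
score_new: tot := 1 | tmp := 1 | (not ((not (((-b) * min(0, a)) <= (b * c))) and (not ((c * c) >= (-min((-3), (-tmp))))))): true | tot := -4 | result -3
20 vs -3 — the two versions disagree here.
verdict: not equivalent; witness: a=-4, b=-3, c=1


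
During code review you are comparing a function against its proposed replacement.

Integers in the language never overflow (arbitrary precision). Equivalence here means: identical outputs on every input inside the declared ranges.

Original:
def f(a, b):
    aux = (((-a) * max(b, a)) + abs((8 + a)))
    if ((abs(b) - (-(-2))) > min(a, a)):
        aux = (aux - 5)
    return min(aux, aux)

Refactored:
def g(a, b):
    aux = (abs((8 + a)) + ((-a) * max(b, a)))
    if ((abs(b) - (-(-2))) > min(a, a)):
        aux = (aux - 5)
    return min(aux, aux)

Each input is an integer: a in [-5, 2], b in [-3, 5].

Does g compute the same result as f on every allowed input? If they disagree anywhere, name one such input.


Reading the diff, among the changes: same computation, different form.
One worked example (a=1, b=5) — f: aux=4, then ((abs(b) - (-(-2))) > min(a, a)) is true, then aux=-1, then returns -1; g: aux=4, then ((abs(b) - (-(-2))) > min(a, a)) is true, then aux=-1, then returns -1; agreement on -1.
Checked all 72 inputs in the declared domain: the outputs agree on every one.
verdict: equivalent


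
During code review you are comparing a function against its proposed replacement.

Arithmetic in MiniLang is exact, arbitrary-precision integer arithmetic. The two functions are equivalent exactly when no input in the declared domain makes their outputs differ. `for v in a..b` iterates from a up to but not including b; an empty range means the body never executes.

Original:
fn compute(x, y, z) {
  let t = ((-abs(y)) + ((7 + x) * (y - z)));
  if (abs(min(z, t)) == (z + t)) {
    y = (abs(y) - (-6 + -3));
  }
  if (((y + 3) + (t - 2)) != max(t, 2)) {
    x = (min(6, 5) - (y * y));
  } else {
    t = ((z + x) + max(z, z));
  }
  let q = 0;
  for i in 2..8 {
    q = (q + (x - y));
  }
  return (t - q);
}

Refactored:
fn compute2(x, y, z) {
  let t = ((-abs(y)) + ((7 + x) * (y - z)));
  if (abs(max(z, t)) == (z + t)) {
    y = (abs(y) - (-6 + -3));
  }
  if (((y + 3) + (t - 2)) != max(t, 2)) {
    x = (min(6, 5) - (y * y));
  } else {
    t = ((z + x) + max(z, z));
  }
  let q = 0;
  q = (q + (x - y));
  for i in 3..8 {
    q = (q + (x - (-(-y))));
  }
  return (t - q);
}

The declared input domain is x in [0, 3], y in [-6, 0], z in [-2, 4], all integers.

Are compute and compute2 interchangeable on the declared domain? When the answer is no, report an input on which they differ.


Equivalent. Although `min(z, t)` became `max(z, t)`, no input in the stated domain can expose it.
Sweeping the whole domain (196 inputs) finds no disagreement.
One worked example (x=2, y=-1, z=1) — compute: t becomes -19; next (abs(min(z, t)) == (z + t)) evaluates to false; next (((y + 3) + (t - 2)) != max(t, 2)) evaluates to true; next x becomes 4; next q becomes 0; next at i=2:; next q becomes 5; next at i=3:; next q becomes 10; next at i=4:; next q becomes 15; next at i=5:; next q becomes 20; next at i=6:; next q becomes 25; next at i=7:; next q becomes 30; next final value -49; compute2: t becomes -19; next (abs(max(z, t)) == (z + t)) evaluates to false; next (((y + 3) + (t - 2)) != max(t, 2)) evaluates to true; next x becomes 4; next q becomes 0; next q becomes 5; next at i=3:; next q becomes 10; next at i=4:; next q becomes 15; next at i=5:; next q becomes 20; next at i=6:; next q becomes 25; next at i=7:; next q becomes 30; next final value -49; agreement on -49.
verdict: equivalent


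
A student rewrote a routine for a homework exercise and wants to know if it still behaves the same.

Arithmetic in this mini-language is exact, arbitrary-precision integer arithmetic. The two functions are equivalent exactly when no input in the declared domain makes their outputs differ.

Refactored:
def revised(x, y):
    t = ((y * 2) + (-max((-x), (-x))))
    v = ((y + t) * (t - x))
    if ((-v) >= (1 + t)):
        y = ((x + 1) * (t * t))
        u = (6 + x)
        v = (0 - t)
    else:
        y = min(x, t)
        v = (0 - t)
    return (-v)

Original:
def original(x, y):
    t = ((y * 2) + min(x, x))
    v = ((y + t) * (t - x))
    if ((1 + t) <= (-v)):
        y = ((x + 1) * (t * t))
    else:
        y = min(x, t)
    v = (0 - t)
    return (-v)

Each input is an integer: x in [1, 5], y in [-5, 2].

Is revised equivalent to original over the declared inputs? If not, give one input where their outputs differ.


The two versions differ — the changes include constant usage differs, and arithmetic usage differs, and statement counts differ, and min/max/abs usage differs, and comparison usage differs, and local variable names differ.
Spot check at x=2, y=-5 — original: t becomes -8; next v becomes 130; next ((1 + t) <= (-v)) evaluates to false; next y becomes -8; next v becomes 8; next final value -8. revised: t becomes -8; next v becomes 130; next ((-v) >= (1 + t)) evaluates to false; next y becomes -8; next v becomes 8; next final value -8. Both give -8.
Across all 40 domain points the two functions coincide.
verdict: equivalent


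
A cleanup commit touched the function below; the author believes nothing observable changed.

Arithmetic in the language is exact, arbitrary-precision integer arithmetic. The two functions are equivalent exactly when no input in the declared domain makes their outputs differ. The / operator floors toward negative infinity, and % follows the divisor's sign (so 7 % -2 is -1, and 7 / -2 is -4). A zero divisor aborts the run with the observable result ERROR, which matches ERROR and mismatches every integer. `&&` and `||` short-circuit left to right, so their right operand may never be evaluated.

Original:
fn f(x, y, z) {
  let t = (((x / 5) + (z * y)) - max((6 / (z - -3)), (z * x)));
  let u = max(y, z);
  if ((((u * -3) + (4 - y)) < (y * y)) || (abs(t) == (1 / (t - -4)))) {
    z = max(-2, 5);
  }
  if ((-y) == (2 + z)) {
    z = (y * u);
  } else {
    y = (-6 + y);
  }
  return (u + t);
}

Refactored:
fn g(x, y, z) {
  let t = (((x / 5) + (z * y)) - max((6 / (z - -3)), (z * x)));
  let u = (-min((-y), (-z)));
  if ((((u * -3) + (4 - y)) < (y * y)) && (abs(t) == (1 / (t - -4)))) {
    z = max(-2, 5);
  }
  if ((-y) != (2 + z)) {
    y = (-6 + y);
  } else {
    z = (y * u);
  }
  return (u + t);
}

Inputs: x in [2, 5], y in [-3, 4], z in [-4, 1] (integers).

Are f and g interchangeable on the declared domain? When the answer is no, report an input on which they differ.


Consider the input x=2, y=-2, z=1.
f: t = -4; u = 1; ((((u * -3) + (4 - y)) < (y * y)) || (abs(t) == (1 / (t - -4)))) -> true; z = 5; ((-y) == (2 + z)) -> false; y = -8; return -3
g: t = -4; u = 1; division by zero -> ERROR
-3 != ERROR, so the rewrite changes behavior.
verdict: not equivalent; witness: x=2, y=-2, z=1


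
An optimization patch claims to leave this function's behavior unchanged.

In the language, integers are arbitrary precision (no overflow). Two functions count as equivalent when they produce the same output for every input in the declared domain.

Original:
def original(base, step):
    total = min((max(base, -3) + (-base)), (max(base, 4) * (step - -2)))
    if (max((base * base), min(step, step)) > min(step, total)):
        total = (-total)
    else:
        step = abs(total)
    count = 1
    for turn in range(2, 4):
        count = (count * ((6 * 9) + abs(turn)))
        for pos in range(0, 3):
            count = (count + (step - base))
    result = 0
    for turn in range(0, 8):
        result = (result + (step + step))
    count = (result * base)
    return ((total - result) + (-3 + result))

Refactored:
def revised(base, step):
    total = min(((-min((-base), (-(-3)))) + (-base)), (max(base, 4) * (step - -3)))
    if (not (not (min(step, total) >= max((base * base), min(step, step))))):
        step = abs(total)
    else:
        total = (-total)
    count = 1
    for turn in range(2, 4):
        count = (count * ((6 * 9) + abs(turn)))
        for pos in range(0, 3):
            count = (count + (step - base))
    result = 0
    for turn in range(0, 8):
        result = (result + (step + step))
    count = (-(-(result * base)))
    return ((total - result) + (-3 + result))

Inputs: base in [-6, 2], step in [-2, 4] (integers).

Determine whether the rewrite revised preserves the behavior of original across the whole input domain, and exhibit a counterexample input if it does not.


These are not equivalent — on base=-6, step=-2 the outputs split (-3 vs -6).
original: total := 0 | (max((base * base), min(step, step)) > min(step, total)): true | total := 0 | count := 1 | iter turn=2: | count := 56 | iter pos=0: | count := 60 | iter pos=1: | count := 64 | iter pos=2: | count := 68 | iter turn=3: | count := 3876 | iter pos=0: | count := 3880 | iter pos=1: | count := 3884 | iter pos=2: | count := 3888 | result := 0 | iter turn=0: | result := -4 | iter turn=1: | result := -8 | iter turn=2: | result := -12 | iter turn=3: | result := -16 | iter turn=4: | result := -20 | iter turn=5: | result := -24 | iter turn=6: | result := -28 | iter turn=7: | result := -32 | count := 192 | result -3
revised: total := 3 | (not (not (min(step, total) >= max((base * base), min(step, step))))): false | total := -3 | count := 1 | iter turn=2: | count := 56 | iter pos=0: | count := 60 | iter pos=1: | count := 64 | iter pos=2: | count := 68 | iter turn=3: | count := 3876 | iter pos=0: | count := 3880 | iter pos=1: | count := 3884 | iter pos=2: | count := 3888 | result := 0 | iter turn=0: | result := -4 | iter turn=1: | result := -8 | iter turn=2: | result := -12 | iter turn=3: | result := -16 | iter turn=4: | result := -20 | iter turn=5: | result := -24 | iter turn=6: | result := -28 | iter turn=7: | result := -32 | count := 192 | result -6
verdict: not equivalent; witness: base=-6, step=-2


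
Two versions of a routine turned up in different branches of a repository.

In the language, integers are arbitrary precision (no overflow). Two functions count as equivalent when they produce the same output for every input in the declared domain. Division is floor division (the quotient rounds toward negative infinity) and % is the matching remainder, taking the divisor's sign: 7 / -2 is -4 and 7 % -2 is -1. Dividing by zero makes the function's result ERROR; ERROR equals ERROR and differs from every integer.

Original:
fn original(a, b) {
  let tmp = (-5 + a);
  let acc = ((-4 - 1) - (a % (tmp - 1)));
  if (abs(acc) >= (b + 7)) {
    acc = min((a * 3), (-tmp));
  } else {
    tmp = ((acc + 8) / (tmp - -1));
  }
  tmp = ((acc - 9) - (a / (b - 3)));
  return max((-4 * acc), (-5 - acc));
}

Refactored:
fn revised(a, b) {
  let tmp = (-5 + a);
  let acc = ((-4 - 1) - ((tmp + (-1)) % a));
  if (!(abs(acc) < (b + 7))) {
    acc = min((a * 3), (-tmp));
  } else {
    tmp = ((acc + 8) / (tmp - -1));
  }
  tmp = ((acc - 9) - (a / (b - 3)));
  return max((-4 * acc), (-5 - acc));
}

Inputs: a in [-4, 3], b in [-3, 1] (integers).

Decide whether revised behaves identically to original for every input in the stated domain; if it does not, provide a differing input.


Take a=-4, b=-3.
original: tmp=-9, then acc=-1, then (abs(acc) >= (b + 7)) is false, then tmp=-1, then tmp=-10, then returns 4
revised: tmp=-9, then acc=-3, then (!(abs(acc) < (b + 7))) is false, then tmp=-1, then tmp=-12, then returns 12
4 != 12, so the rewrite changes behavior.
verdict: not equivalent; witness: a=-4, b=-3


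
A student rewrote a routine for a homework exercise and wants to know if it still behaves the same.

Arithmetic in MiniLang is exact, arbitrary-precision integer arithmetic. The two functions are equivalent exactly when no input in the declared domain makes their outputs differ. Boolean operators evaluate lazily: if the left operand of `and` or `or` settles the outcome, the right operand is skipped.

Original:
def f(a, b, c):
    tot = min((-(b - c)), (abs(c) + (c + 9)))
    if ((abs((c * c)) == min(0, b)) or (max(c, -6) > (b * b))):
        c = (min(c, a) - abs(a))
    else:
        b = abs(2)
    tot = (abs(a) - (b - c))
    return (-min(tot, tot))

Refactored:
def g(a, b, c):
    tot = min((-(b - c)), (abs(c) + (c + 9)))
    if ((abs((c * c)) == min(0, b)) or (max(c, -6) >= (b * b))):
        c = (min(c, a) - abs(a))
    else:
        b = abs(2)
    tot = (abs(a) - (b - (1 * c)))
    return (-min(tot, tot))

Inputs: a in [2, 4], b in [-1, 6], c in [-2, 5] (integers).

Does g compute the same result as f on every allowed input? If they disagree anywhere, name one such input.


Not equivalent: a=2, b=-1, c=1 separates them (-1 vs -2).
f: tot becomes 2; next ((abs((c * c)) == min(0, b)) or (max(c, -6) > (b * b))) evaluates to false; next b becomes 2; next tot becomes 1; next final value -1
g: tot becomes 2; next ((abs((c * c)) == min(0, b)) or (max(c, -6) >= (b * b))) evaluates to true; next c becomes -1; next tot becomes 2; next final value -2
verdict: not equivalent; witness: a=2, b=-1, c=1
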